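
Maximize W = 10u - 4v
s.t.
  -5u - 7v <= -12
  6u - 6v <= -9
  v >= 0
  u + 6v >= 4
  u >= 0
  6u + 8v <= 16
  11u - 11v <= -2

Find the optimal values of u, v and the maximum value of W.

u = 2/7, v = 25/14, maximum W = -30/7

Corner points and W = 10u - 4v:
  (1/8, 13/8) → W = -21/4
  (0, 12/7) → W = -48/7
  (2/7, 25/14) → W = -30/7
  (0, 2) → W = -8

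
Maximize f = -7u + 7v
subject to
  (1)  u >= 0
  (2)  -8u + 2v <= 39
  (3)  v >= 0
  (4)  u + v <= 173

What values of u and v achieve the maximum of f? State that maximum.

u = 307/10, v = 1423/10, maximum f = 3906/5

Vertices and f = -7u + 7v:
  (0, 39/2) → f = 273/2
  (0, 0) → f = 0
  (307/10, 1423/10) → f = 3906/5
  (173, 0) → f = -1211

The binding constraints are -8u + 2v = 39 and u + v = 173.
Solving simultaneously gives u = 307/10, v = 1423/10.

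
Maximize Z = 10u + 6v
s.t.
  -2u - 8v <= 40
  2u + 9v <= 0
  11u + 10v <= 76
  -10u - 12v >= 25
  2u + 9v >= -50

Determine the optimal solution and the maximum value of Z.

u = 5, v = -25/4, maximum Z = 25/2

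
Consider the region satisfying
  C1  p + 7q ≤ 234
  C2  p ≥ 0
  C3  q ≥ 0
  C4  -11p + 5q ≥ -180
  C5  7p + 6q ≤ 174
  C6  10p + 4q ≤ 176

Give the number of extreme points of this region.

Of the 15 pairwise boundary intersections, those satisfying every inequality are:
  (0, 0)
  (0, 29)
  (180/11, 0)
  (800/47, 68/47)
  (45/4, 127/8)

5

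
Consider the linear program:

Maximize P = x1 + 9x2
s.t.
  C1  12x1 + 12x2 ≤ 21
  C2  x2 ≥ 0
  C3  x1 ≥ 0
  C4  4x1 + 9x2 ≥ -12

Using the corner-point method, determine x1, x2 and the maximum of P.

Vertices and P = x1 + 9x2:
  (7/4, 0) → P = 7/4
  (0, 7/4) → P = 63/4
  (0, 0) → P = 0

x1 = 0, x2 = 7/4, maximum P = 63/4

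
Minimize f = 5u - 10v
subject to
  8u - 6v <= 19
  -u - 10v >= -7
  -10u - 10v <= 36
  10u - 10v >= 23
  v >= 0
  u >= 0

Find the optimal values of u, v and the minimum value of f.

Vertices and f = 5u - 10v:
  (13/5, 3/10) → f = 10
  (19/8, 0) → f = 95/8
  (23/10, 0) → f = 23/2

u = 13/5, v = 3/10, minimum f = 10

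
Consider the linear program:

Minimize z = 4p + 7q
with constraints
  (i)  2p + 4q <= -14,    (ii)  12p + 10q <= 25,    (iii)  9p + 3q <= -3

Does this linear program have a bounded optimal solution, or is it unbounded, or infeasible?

unbounded

From the feasible point (1, -4), moving in the direction (3, -9) keeps every constraint satisfied while z decreases without bound.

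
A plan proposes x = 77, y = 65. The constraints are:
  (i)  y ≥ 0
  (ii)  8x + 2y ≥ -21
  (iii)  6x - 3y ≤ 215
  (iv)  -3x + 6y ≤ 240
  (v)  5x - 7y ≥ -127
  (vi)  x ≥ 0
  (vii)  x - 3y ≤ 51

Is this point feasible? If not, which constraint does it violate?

Constraint (iii): 6x - 3y = 267, which is not ≤ 215. All other constraints are satisfied.

not feasible — violates (iii)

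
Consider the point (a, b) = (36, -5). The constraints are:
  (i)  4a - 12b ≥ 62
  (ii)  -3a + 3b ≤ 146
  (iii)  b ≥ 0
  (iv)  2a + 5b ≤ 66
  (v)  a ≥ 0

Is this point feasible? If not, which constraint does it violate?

Constraint (iii): b = -5, which is not ≥ 0. All other constraints are satisfied.

not feasible — violates (iii)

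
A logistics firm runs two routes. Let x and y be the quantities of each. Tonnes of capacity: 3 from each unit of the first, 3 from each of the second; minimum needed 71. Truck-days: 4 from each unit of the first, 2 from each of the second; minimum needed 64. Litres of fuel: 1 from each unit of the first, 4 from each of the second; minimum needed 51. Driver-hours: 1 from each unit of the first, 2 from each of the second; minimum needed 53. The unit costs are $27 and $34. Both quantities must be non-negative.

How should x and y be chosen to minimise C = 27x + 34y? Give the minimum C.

Extreme points and C = 27x + 34y:
  (0, 32) → C = 1088
  (53, 0) → C = 1431
  (11/3, 74/3) → C = 2813/3
The feasible region is unbounded (it extends along (0, 1), (1, 0)), but C strictly increases along every unbounded feasible direction, so there is no improving ray and the minimum is attained at a vertex.

The binding constraints are 4x + 2y = 64 and x + 2y = 53.
Solving simultaneously gives x = 11/3, y = 74/3.

x = 11/3, y = 74/3, minimum C = 2813/3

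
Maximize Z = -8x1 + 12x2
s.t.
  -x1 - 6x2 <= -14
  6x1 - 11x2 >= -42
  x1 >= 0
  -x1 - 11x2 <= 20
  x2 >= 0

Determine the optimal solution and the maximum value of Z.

x1 = 0, x2 = 42/11, maximum Z = 504/11

Corner points and Z = -8x1 + 12x2:
  (0, 7/3) → Z = 28
  (14, 0) → Z = -112
  (0, 42/11) → Z = 504/11
The feasible region is unbounded (it extends along (11, 6), (1, 0)), but Z strictly decreases along every unbounded feasible direction, so there is no improving ray and the maximum is attained at a vertex.

The optimum lies where 6x1 - 11x2 = -42 and x1 = 0.
Solving simultaneously gives x1 = 0, x2 = 42/11.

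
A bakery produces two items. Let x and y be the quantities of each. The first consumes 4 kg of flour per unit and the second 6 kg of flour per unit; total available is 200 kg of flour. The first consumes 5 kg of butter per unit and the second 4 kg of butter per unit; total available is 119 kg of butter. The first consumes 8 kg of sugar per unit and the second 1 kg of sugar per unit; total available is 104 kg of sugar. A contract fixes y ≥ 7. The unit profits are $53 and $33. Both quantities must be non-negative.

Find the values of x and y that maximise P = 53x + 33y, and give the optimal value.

Extreme points and P = 53x + 33y:
  (0, 119/4) → P = 3927/4
  (0, 7) → P = 231
  (11, 16) → P = 1111
  (97/8, 7) → P = 6989/8

x = 11, y = 16, maximum P = 1111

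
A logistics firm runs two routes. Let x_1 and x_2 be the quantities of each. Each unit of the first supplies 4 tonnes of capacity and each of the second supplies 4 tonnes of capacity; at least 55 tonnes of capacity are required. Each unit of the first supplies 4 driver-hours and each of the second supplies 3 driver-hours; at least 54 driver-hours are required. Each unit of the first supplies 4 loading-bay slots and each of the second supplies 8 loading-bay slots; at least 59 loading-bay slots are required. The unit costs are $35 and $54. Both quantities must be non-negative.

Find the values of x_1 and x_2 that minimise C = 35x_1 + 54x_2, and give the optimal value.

Feasible corners and C = 35x_1 + 54x_2:
  (0, 18) → C = 972
  (59/4, 0) → C = 2065/4
  (51/4, 1) → C = 2001/4
The feasible region is unbounded (it extends along (0, 1), (1, 0)), but C strictly increases along every unbounded feasible direction, so there is no improving ray and the minimum is attained at a vertex.

The binding constraints are 4x_1 + 4x_2 = 55 and 4x_1 + 3x_2 = 54.
Solving simultaneously gives x_1 = 51/4, x_2 = 1.

x_1 = 51/4, x_2 = 1, minimum C = 2001/4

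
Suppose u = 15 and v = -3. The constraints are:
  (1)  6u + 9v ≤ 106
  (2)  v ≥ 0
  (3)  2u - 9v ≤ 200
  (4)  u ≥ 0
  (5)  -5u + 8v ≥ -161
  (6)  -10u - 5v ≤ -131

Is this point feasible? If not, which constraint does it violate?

not feasible — violates (2)

Constraint (2): v = -3, which is not ≥ 0. All other constraints are satisfied.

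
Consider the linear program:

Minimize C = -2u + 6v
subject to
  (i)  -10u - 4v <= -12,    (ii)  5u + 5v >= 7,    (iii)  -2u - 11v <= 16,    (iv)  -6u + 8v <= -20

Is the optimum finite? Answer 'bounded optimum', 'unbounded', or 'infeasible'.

unbounded

From the feasible point (157/45, -94/45), moving in the direction (11, -2) keeps every constraint satisfied while C decreases without bound.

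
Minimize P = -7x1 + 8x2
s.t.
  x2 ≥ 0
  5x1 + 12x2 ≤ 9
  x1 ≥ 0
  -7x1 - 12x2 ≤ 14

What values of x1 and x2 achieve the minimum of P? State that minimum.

Extreme points and P = -7x1 + 8x2:
  (9/5, 0) → P = -63/5
  (0, 0) → P = 0
  (0, 3/4) → P = 6

The optimum lies where x2 = 0 and 5x1 + 12x2 = 9.
Solving simultaneously gives x1 = 9/5, x2 = 0.

x1 = 9/5, x2 = 0, minimum P = -63/5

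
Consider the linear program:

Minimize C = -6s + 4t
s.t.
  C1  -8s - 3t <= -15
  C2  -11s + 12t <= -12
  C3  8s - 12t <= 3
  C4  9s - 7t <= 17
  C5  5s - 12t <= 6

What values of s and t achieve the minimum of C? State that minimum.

s = 120/31, t = 79/31, minimum C = -404/31

Extreme points and C = -6s + 4t:
  (3, 7/4) → C = -11
  (120/31, 79/31) → C = -404/31
  (183/52, 109/52) → C = -331/26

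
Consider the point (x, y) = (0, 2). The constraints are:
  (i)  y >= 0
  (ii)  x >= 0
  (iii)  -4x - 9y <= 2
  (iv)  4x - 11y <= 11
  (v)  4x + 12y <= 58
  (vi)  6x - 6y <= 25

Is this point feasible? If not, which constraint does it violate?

(i): 2 ≥ 0 ✓
(ii): 0 ≥ 0 ✓
(iii): -18 ≤ 2 ✓
(iv): -22 ≤ 11 ✓
(v): 24 ≤ 58 ✓
(vi): -12 ≤ 25 ✓

feasible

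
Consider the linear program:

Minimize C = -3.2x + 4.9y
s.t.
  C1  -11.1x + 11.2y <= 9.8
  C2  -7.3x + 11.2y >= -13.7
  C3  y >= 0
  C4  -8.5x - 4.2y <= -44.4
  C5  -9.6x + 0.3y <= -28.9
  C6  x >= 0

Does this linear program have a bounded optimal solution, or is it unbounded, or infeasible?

unbounded

From the feasible point (3258/1013, 28807/7091), moving in the direction (11.2, 7.3) keeps every constraint satisfied while C decreases without bound.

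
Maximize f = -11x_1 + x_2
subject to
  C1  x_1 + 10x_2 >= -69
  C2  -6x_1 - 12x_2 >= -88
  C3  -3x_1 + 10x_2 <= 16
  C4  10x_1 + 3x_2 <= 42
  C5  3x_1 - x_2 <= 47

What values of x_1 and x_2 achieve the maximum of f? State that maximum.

x_1 = -85/4, x_2 = -191/40, maximum f = 9159/40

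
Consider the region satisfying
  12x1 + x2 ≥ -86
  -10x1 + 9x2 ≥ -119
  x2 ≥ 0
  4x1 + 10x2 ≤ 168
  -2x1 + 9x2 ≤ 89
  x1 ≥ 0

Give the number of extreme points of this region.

Intersecting each pair of boundary lines and keeping only the points that satisfy every inequality leaves:
  (119/10, 0)
  (1351/68, 301/34)
  (0, 0)
  (311/28, 173/14)
  (0, 89/9)

5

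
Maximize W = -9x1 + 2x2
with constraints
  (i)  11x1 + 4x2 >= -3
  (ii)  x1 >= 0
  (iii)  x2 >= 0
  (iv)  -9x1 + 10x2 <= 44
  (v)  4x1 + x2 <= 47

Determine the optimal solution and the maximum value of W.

x1 = 0, x2 = 22/5, maximum W = 44/5

Feasible corners and W = -9x1 + 2x2:
  (0, 0) → W = 0
  (0, 22/5) → W = 44/5
  (47/4, 0) → W = -423/4
  (426/49, 599/49) → W = -2636/49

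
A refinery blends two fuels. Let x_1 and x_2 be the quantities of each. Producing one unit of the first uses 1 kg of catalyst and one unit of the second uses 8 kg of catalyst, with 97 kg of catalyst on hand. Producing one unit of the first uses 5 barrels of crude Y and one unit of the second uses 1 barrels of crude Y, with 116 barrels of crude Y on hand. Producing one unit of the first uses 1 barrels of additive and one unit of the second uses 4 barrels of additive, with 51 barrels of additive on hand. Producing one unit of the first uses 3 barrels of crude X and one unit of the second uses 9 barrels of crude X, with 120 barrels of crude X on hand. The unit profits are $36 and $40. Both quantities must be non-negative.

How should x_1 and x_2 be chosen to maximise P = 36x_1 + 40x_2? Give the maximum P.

x_1 = 22, x_2 = 6, maximum P = 1032

The binding constraints are 5x_1 + x_2 = 116 and 3x_1 + 9x_2 = 120.
Solving simultaneously gives x_1 = 22, x_2 = 6.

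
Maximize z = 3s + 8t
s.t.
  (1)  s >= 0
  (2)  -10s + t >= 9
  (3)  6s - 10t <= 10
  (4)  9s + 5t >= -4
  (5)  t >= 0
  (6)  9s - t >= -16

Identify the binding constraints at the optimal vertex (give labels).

(2) and (6)

Vertices and z = 3s + 8t:
  (0, 9) → z = 72
  (0, 16) → z = 128
  (7, 79) → z = 653

The maximum is at (7, 79). Substituting into each constraint, equality holds for (2) and (6); the remaining constraints have slack.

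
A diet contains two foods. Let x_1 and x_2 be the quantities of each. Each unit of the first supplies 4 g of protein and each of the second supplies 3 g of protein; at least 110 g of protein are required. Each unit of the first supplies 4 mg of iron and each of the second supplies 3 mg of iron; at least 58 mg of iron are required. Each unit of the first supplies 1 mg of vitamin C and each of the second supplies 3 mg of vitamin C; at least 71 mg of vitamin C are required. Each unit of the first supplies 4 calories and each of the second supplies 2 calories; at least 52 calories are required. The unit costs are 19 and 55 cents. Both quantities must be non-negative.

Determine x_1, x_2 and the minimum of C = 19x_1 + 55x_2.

x_1 = 13, x_2 = 58/3, minimum C = 3931/3

Extreme points and C = 19x_1 + 55x_2:
  (0, 110/3) → C = 6050/3
  (71, 0) → C = 1349
  (13, 58/3) → C = 3931/3
The feasible region is unbounded (it extends along (0, 1), (1, 0)), but C strictly increases along every unbounded feasible direction, so there is no improving ray and the minimum is attained at a vertex.

At the optimal vertex, 4x_1 + 3x_2 = 110 and x_1 + 3x_2 = 71.
Solving simultaneously gives x_1 = 13, x_2 = 58/3.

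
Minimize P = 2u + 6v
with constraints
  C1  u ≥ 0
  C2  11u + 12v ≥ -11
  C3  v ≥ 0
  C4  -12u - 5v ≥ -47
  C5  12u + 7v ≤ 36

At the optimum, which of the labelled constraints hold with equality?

Vertices and P = 2u + 6v:
  (0, 0) → P = 0
  (0, 36/7) → P = 216/7
  (3, 0) → P = 6

The minimum is at (0, 0). Substituting into each constraint, equality holds for C1 and C3; the remaining constraints have slack.

C1 and C3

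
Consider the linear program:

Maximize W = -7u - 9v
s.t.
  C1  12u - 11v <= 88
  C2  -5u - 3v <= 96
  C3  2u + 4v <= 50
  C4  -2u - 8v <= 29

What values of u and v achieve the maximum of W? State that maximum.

u = -681/34, v = 47/34, maximum W = 2172/17

Feasible corners and W = -7u - 9v:
  (451/35, 212/35) → W = -1013/7
  (385/118, -262/59) → W = 2021/118
  (-267/7, 221/7) → W = -120/7
  (-681/34, 47/34) → W = 2172/17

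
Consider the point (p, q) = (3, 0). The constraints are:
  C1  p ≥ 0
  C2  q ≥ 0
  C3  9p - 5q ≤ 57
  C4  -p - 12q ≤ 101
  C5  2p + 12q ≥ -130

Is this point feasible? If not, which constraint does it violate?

feasible

C1: 3 ≥ 0 ✓
C2: 0 ≥ 0 ✓
C3: 27 ≤ 57 ✓
C4: -3 ≤ 101 ✓
C5: 6 ≥ -130 ✓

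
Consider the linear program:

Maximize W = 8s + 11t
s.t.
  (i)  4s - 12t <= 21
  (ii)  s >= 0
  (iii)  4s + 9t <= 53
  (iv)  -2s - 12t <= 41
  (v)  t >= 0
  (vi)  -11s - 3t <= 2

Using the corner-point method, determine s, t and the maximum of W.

Feasible corners and W = 8s + 11t:
  (275/28, 32/21) → W = 286/3
  (21/4, 0) → W = 42
  (0, 53/9) → W = 583/9
  (0, 0) → W = 0

s = 275/28, t = 32/21, maximum W = 286/3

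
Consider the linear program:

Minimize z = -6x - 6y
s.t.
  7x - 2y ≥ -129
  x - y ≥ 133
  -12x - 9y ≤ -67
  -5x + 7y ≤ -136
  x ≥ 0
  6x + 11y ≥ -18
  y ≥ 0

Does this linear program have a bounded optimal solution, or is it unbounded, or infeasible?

From the feasible point (795/2, 529/2), moving in the direction (1, 0) keeps every constraint satisfied while z decreases without bound.

unbounded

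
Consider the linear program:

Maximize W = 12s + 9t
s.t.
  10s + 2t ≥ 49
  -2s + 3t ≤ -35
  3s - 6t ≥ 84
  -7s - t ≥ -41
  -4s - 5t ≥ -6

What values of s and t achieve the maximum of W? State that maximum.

s = 22/3, t = -31/3, maximum W = -5

Extreme points and W = 12s + 9t:
  (7, -21/2) → W = -21/2
  (33/4, -67/4) → W = -207/4
  (22/3, -31/3) → W = -5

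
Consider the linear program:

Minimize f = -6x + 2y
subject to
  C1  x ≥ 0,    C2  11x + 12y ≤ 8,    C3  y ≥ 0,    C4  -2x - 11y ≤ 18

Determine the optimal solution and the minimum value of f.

Feasible corners and f = -6x + 2y:
  (0, 2/3) → f = 4/3
  (0, 0) → f = 0
  (8/11, 0) → f = -48/11

x = 8/11, y = 0, minimum f = -48/11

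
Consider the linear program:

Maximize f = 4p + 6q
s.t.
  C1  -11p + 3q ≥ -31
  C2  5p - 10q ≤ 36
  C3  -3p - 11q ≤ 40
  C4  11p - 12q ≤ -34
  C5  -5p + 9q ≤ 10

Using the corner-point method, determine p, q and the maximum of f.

p = -62/13, q = -20/13, maximum f = -368/13

Vertices and f = 4p + 6q:
  (-854/157, -338/157) → f = -5444/157
  (-235/41, -85/41) → f = -1450/41
  (-62/13, -20/13) → f = -368/13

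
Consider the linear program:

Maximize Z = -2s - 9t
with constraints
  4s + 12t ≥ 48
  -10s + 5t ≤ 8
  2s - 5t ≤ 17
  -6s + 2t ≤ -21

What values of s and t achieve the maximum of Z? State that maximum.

The feasible region is unbounded (it extends along (1, 2), (5, 2)), but Z strictly decreases along every unbounded feasible direction, so there is no improving ray and the maximum is attained at a vertex.

The binding constraints are 4s + 12t = 48 and 2s - 5t = 17.
Solving simultaneously gives s = 111/11, t = 7/11.

s = 111/11, t = 7/11, maximum Z = -285/11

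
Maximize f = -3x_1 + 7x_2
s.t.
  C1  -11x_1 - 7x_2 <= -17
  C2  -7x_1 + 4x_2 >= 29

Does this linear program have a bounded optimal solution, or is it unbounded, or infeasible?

unbounded

From the feasible point (-45/31, 146/31), moving in the direction (-7, 11) keeps every constraint satisfied while f increases without bound.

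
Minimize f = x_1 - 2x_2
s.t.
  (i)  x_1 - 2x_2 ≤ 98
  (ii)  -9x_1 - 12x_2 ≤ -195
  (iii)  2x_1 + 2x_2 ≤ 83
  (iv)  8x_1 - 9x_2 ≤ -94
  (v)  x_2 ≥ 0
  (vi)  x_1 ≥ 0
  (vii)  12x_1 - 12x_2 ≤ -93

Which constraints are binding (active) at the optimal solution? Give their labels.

Feasible corners and f = x_1 - 2x_2:
  (209/59, 802/59) → f = -1395/59
  (0, 65/4) → f = -65/2
  (559/34, 426/17) → f = -1145/34
  (0, 83/2) → f = -83

The minimum is at (0, 83/2). Substituting into each constraint, equality holds for (iii) and (vi); the remaining constraints have slack.

(iii) and (vi)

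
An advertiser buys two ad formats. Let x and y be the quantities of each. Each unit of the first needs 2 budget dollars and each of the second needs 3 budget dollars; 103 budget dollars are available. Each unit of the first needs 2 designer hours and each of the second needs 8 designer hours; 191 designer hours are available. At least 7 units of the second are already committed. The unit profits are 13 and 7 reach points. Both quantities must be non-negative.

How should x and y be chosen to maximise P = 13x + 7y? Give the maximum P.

Corner points and P = 13x + 7y:
  (0, 191/8) → P = 1337/8
  (0, 7) → P = 49
  (251/10, 88/5) → P = 899/2
  (41, 7) → P = 582

The optimum lies where 2x + 3y = 103 and y = 7.
Solving simultaneously gives x = 41, y = 7.

x = 41, y = 7, maximum P = 582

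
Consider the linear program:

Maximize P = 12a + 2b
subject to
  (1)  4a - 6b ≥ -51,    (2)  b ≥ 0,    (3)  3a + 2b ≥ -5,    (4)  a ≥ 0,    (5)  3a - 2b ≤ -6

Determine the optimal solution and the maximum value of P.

a = 33/5, b = 129/10, maximum P = 105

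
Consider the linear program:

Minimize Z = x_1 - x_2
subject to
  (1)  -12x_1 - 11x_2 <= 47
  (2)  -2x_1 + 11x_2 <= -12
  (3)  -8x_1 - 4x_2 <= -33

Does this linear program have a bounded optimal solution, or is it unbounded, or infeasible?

Feasible corners and Z = x_1 - x_2:
  (551/40, -193/10) → Z = 1323/40
  (137/32, -5/16) → Z = 147/32
The feasible region has finitely many vertices and no improving ray; the minimum is 147/32 at (137/32, -5/16).

bounded optimum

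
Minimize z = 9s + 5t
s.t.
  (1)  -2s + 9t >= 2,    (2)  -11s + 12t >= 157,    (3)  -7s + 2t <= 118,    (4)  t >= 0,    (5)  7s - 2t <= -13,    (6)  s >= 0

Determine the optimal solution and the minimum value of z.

The feasible region is unbounded (it extends along (2, 7)), but z strictly increases along every unbounded feasible direction, so there is no improving ray and the minimum is attained at a vertex.

The optimum lies where -11s + 12t = 157 and s = 0.
Solving simultaneously gives s = 0, t = 157/12.

s = 0, t = 157/12, minimum z = 785/12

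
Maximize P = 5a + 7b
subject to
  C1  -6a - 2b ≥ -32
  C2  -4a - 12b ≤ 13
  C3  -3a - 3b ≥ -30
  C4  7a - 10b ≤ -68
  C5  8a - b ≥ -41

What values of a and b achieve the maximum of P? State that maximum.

The binding constraints are -3a - 3b = -30 and 8a - b = -41.
Solving simultaneously gives a = -31/9, b = 121/9.

a = -31/9, b = 121/9, maximum P = 692/9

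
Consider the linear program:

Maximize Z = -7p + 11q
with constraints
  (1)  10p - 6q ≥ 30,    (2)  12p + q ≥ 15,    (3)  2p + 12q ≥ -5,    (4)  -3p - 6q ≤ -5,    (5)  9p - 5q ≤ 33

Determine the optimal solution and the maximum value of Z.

p = 12, q = 15, maximum Z = 81

Extreme points and Z = -7p + 11q:
  (35/13, -20/39) → Z = -955/39
  (12, 15) → Z = 81
  (223/69, -18/23) → Z = -2155/69

The optimum lies where 10p - 6q = 30 and 9p - 5q = 33.
Solving simultaneously gives p = 12, q = 15.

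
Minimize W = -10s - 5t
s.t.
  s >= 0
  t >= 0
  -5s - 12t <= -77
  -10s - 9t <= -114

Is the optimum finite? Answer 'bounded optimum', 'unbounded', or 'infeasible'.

unbounded

From the feasible point (0, 38/3), moving in the direction (0, 1) keeps every constraint satisfied while W decreases without bound.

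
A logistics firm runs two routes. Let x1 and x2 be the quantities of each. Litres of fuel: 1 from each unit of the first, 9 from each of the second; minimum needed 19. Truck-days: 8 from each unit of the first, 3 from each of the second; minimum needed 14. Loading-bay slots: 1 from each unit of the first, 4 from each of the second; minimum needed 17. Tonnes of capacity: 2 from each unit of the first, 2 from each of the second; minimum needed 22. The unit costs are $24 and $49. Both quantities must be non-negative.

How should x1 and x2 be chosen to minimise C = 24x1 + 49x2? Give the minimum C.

x1 = 9, x2 = 2, minimum C = 314

Extreme points and C = 24x1 + 49x2:
  (0, 11) → C = 539
  (19, 0) → C = 456
  (77/5, 2/5) → C = 1946/5
  (9, 2) → C = 314
The feasible region is unbounded (it extends along (0, 1), (1, 0)), but C strictly increases along every unbounded feasible direction, so there is no improving ray and the minimum is attained at a vertex.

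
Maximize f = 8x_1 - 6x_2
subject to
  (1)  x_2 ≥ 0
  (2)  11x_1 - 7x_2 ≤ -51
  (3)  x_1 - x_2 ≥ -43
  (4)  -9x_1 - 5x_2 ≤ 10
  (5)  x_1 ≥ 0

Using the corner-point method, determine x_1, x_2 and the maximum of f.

x_1 = 0, x_2 = 51/7, maximum f = -306/7

Extreme points and f = 8x_1 - 6x_2:
  (125/2, 211/2) → f = -133
  (0, 51/7) → f = -306/7
  (0, 43) → f = -258

The optimum lies where 11x_1 - 7x_2 = -51 and x_1 = 0.
Solving simultaneously gives x_1 = 0, x_2 = 51/7.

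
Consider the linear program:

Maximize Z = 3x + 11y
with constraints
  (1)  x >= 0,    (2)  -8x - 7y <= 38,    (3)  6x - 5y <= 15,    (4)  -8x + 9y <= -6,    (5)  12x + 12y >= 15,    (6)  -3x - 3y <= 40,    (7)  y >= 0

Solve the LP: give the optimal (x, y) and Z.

At the optimal vertex, 6x - 5y = 15 and -8x + 9y = -6.
Solving simultaneously gives x = 15/2, y = 6.

x = 15/2, y = 6, maximum Z = 177/2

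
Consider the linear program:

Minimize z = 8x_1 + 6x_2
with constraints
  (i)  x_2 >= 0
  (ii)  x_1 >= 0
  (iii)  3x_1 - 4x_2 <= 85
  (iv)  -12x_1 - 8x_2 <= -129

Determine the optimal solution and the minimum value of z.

x_1 = 43/4, x_2 = 0, minimum z = 86

Vertices and z = 8x_1 + 6x_2:
  (85/3, 0) → z = 680/3
  (43/4, 0) → z = 86
  (0, 129/8) → z = 387/4
The feasible region is unbounded (it extends along (0, 1), (4, 3)), but z strictly increases along every unbounded feasible direction, so there is no improving ray and the minimum is attained at a vertex.

The binding constraints are x_2 = 0 and -12x_1 - 8x_2 = -129.
Solving simultaneously gives x_1 = 43/4, x_2 = 0.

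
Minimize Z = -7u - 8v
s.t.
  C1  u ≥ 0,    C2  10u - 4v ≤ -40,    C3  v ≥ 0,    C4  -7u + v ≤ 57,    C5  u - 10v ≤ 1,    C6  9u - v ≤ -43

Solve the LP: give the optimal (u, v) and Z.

u = 7, v = 106, minimum Z = -897

Vertices and Z = -7u - 8v:
  (0, 57) → Z = -456
  (0, 43) → Z = -344
  (7, 106) → Z = -897

At the optimal vertex, -7u + v = 57 and 9u - v = -43.
Solving simultaneously gives u = 7, v = 106.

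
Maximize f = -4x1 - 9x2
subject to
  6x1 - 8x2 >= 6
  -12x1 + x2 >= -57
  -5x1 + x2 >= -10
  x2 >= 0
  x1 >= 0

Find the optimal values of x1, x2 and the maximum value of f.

x1 = 1, x2 = 0, maximum f = -4

Feasible corners and f = -4x1 - 9x2:
  (37/17, 15/17) → f = -283/17
  (1, 0) → f = -4
  (2, 0) → f = -8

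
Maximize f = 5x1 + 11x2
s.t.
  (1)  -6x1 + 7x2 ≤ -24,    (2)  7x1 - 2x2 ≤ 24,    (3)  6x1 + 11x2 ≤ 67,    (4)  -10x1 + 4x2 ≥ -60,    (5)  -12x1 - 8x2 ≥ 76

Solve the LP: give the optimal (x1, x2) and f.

The feasible region is unbounded (it extends along (-2, -5), (-7, -6)), but f strictly decreases along every unbounded feasible direction, so there is no improving ray and the maximum is attained at a vertex.

x1 = -85/33, x2 = -62/11, maximum f = -2471/33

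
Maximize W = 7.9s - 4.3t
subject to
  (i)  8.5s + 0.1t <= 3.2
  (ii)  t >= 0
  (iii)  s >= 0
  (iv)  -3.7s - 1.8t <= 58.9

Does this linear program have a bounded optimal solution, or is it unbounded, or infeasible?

bounded optimum

Extreme points and W = 7.9s - 4.3t:
  (32/85, 0) → W = 1264/425
  (0, 32) → W = -137.6
  (0, 0) → W = 0
The feasible region has finitely many vertices and no improving ray; the maximum is 1264/425 at (32/85, 0).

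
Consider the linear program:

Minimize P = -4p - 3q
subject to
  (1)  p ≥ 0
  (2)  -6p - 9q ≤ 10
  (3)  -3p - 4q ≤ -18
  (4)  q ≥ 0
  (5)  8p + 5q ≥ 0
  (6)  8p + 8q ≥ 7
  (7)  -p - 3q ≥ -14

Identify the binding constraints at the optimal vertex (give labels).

(4) and (7)

Feasible corners and P = -4p - 3q:
  (0, 9/2) → P = -27/2
  (0, 14/3) → P = -14
  (6, 0) → P = -24
  (14, 0) → P = -56

The minimum is at (14, 0). Substituting into each constraint, equality holds for (4) and (7); the remaining constraints have slack.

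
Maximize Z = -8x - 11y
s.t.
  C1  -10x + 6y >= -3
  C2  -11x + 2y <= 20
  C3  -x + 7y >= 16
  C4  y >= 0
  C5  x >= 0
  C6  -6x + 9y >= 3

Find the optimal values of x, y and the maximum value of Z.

x = 0, y = 16/7, maximum Z = -176/7

Corner points and Z = -8x - 11y:
  (117/64, 163/64) → Z = -2729/64
  (0, 10) → Z = -110
  (0, 16/7) → Z = -176/7
The feasible region is unbounded (it extends along (3, 5), (2, 11)), but Z strictly decreases along every unbounded feasible direction, so there is no improving ray and the maximum is attained at a vertex.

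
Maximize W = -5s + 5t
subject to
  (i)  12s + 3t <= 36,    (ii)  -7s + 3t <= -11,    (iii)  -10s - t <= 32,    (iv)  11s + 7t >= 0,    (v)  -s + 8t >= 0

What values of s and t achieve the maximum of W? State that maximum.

Corner points and W = -5s + 5t:
  (47/19, 40/19) → W = -35/19
  (32/11, 4/11) → W = -140/11
  (88/53, 11/53) → W = -385/53

s = 47/19, t = 40/19, maximum W = -35/19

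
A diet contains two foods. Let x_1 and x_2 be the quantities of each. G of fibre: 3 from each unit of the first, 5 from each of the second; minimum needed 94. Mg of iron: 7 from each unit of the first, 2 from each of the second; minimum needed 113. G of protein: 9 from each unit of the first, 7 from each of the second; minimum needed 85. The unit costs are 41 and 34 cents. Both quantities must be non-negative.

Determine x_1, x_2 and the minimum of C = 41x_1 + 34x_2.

x_1 = 13, x_2 = 11, minimum C = 907

The feasible region is unbounded (it extends along (0, 1), (1, 0)), but C strictly increases along every unbounded feasible direction, so there is no improving ray and the minimum is attained at a vertex.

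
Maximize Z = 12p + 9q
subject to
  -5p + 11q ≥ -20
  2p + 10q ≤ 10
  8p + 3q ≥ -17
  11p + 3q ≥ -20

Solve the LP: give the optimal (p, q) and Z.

Vertices and Z = 12p + 9q:
  (155/36, 5/36) → Z = 635/12
  (-20/17, -40/17) → Z = -600/17
  (-115/52, 75/52) → Z = -705/52

The optimum lies where -5p + 11q = -20 and 2p + 10q = 10.
Solving simultaneously gives p = 155/36, q = 5/36.

p = 155/36, q = 5/36, maximum Z = 635/12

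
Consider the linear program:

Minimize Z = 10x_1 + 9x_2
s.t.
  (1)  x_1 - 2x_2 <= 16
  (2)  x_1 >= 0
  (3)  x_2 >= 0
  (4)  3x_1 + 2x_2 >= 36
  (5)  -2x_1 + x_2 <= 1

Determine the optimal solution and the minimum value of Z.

x_1 = 12, x_2 = 0, minimum Z = 120

Extreme points and Z = 10x_1 + 9x_2:
  (16, 0) → Z = 160
  (12, 0) → Z = 120
  (34/7, 75/7) → Z = 145
The feasible region is unbounded (it extends along (1, 2), (2, 1)), but Z strictly increases along every unbounded feasible direction, so there is no improving ray and the minimum is attained at a vertex.

At the optimal vertex, x_2 = 0 and 3x_1 + 2x_2 = 36.
Solving simultaneously gives x_1 = 12, x_2 = 0.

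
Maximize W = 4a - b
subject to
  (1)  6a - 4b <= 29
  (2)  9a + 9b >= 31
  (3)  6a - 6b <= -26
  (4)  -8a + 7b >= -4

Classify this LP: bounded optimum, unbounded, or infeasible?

From the feasible point (139/6, 55/2), moving in the direction (4, 6) keeps every constraint satisfied while W increases without bound.

unbounded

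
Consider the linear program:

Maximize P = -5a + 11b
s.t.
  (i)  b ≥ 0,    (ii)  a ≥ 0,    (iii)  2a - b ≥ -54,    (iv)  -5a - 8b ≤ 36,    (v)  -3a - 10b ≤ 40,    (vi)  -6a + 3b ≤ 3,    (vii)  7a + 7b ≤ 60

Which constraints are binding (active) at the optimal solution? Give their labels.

(vi) and (vii)

Vertices and P = -5a + 11b:
  (0, 0) → P = 0
  (60/7, 0) → P = -300/7
  (0, 1) → P = 11
  (53/21, 127/21) → P = 1132/21

The maximum is at (53/21, 127/21). Substituting into each constraint, equality holds for (vi) and (vii); the remaining constraints have slack.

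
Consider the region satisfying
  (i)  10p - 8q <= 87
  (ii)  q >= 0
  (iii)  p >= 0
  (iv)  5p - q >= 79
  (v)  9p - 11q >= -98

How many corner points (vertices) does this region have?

3

Intersecting each pair of boundary lines and keeping only the points that satisfy every inequality leaves:
  (109/6, 71/6)
  (1741/38, 1763/38)
  (967/46, 1201/46)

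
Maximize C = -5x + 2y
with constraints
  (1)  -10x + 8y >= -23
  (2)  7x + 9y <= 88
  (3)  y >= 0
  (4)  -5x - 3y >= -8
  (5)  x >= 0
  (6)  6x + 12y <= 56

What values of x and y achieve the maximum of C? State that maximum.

Feasible corners and C = -5x + 2y:
  (8/5, 0) → C = -8
  (0, 0) → C = 0
  (0, 8/3) → C = 16/3

At the optimal vertex, -5x - 3y = -8 and x = 0.
Solving simultaneously gives x = 0, y = 8/3.

x = 0, y = 8/3, maximum C = 16/3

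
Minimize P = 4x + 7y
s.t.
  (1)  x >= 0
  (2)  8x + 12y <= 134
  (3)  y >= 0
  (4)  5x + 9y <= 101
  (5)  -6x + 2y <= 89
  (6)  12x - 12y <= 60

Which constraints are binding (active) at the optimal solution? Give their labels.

Extreme points and P = 4x + 7y:
  (0, 67/6) → P = 469/6
  (0, 0) → P = 0
  (97/10, 47/10) → P = 717/10
  (5, 0) → P = 20

The minimum is at (0, 0). Substituting into each constraint, equality holds for (1) and (3); the remaining constraints have slack.

(1) and (3)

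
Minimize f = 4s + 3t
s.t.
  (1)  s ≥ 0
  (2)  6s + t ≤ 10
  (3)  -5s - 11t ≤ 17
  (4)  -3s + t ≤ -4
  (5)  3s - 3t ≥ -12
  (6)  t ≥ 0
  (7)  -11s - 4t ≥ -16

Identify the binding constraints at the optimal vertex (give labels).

Extreme points and f = 4s + 3t:
  (4/3, 0) → f = 16/3
  (32/23, 4/23) → f = 140/23
  (16/11, 0) → f = 64/11

The minimum is at (4/3, 0). Substituting into each constraint, equality holds for (4) and (6); the remaining constraints have slack.

(4) and (6)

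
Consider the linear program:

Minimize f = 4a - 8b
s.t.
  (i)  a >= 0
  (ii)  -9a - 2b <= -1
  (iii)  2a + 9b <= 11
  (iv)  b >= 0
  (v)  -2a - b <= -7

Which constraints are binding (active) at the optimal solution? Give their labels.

Corner points and f = 4a - 8b:
  (11/2, 0) → f = 22
  (13/4, 1/2) → f = 9
  (7/2, 0) → f = 14

The minimum is at (13/4, 1/2). Substituting into each constraint, equality holds for (iii) and (v); the remaining constraints have slack.

(iii) and (v)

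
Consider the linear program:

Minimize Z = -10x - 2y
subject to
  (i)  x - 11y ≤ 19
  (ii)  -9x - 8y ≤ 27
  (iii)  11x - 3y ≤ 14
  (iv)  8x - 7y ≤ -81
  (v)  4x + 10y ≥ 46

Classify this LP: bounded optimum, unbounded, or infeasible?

From the feasible point (-11, 9), moving in the direction (3, 11) keeps every constraint satisfied while Z decreases without bound.

unbounded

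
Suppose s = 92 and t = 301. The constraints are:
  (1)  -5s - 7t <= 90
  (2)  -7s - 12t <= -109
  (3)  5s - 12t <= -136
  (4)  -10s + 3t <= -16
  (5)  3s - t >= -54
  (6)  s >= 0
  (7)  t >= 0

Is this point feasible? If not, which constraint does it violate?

(1): -2567 ≤ 90 ✓
(2): -4256 ≤ -109 ✓
(3): -3152 ≤ -136 ✓
(4): -17 ≤ -16 ✓
(5): -25 ≥ -54 ✓
(6): 92 ≥ 0 ✓
(7): 301 ≥ 0 ✓

feasible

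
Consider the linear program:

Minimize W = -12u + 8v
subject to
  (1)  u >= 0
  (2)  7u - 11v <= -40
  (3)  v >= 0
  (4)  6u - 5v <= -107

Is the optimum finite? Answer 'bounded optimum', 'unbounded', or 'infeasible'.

unbounded

From the feasible point (0, 107/5), moving in the direction (5, 6) keeps every constraint satisfied while W decreases without bound.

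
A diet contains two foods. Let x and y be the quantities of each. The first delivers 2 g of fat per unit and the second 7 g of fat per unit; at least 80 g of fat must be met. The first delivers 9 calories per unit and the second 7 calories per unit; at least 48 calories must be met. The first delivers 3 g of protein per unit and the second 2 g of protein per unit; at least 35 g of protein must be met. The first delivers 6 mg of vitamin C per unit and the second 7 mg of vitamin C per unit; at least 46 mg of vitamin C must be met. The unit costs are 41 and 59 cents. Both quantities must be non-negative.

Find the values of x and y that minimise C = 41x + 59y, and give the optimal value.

Vertices and C = 41x + 59y:
  (0, 35/2) → C = 2065/2
  (40, 0) → C = 1640
  (5, 10) → C = 795
The feasible region is unbounded (it extends along (0, 1), (1, 0)), but C strictly increases along every unbounded feasible direction, so there is no improving ray and the minimum is attained at a vertex.

At the optimal vertex, 2x + 7y = 80 and 3x + 2y = 35.
Solving simultaneously gives x = 5, y = 10.

x = 5, y = 10, minimum C = 795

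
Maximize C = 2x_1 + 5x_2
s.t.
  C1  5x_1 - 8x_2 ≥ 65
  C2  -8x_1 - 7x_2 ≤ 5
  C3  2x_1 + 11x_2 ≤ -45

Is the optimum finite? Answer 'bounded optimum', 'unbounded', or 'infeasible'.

From the feasible point (415/99, -545/99), moving in the direction (11, -2) keeps every constraint satisfied while C increases without bound.

unbounded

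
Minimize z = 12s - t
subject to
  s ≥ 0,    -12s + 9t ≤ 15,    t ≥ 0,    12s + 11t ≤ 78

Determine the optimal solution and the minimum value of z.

s = 0, t = 5/3, minimum z = -5/3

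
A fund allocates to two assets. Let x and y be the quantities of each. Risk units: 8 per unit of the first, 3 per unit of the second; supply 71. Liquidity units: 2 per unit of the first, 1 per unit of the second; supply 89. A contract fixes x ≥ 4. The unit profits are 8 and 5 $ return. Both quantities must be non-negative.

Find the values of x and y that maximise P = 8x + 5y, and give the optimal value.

Extreme points and P = 8x + 5y:
  (71/8, 0) → P = 71
  (4, 0) → P = 32
  (4, 13) → P = 97

At the optimal vertex, 8x + 3y = 71 and x = 4.
Solving simultaneously gives x = 4, y = 13.

x = 4, y = 13, maximum P = 97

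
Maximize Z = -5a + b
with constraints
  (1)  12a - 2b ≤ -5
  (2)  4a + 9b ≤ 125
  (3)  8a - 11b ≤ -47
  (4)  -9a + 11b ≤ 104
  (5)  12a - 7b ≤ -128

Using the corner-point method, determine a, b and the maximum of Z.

a = -57, b = -409/11, maximum Z = 2726/11

Extreme points and Z = -5a + b:
  (-57, -409/11) → Z = 2726/11
  (-1079/76, -115/19) → Z = 4935/76
  (-680/69, 32/23) → Z = 152/3

At the optimal vertex, 8a - 11b = -47 and -9a + 11b = 104.
Solving simultaneously gives a = -57, b = -409/11.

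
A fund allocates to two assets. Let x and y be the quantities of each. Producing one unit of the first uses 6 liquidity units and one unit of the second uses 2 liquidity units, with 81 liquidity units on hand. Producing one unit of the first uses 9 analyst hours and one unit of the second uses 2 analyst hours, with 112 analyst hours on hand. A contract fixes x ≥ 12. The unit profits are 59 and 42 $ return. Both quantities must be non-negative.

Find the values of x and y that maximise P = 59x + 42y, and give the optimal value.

x = 12, y = 2, maximum P = 792

Vertices and P = 59x + 42y:
  (112/9, 0) → P = 6608/9
  (12, 0) → P = 708
  (12, 2) → P = 792

At the optimal vertex, 9x + 2y = 112 and x = 12.
Solving simultaneously gives x = 12, y = 2.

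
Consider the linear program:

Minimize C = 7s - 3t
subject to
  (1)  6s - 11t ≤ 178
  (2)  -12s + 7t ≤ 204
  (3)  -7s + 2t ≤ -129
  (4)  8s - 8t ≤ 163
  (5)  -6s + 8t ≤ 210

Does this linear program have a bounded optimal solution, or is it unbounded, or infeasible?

bounded optimum

Extreme points and C = 7s - 3t:
  (353/20, -109/40) → C = 5269/40
  (33, 51) → C = 78
  (373/2, 1329/8) → C = 6457/8
The feasible region has finitely many vertices and no improving ray; the minimum is 78 at (33, 51).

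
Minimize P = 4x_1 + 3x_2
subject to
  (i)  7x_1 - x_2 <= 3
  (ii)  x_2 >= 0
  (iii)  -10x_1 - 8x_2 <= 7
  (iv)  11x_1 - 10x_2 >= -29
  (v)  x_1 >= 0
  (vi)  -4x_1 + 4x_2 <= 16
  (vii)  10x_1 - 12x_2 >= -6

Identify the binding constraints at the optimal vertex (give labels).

(ii) and (v)

Vertices and P = 4x_1 + 3x_2:
  (3/7, 0) → P = 12/7
  (21/37, 36/37) → P = 192/37
  (0, 0) → P = 0
  (0, 1/2) → P = 3/2

The minimum is at (0, 0). Substituting into each constraint, equality holds for (ii) and (v); the remaining constraints have slack.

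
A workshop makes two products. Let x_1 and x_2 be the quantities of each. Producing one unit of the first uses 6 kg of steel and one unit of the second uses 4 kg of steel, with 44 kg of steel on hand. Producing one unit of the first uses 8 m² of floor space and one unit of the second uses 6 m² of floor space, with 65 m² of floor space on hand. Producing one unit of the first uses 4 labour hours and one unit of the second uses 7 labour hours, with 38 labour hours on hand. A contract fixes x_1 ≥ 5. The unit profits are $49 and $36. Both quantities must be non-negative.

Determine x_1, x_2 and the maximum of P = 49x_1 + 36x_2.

Extreme points and P = 49x_1 + 36x_2:
  (22/3, 0) → P = 1078/3
  (5, 0) → P = 245
  (6, 2) → P = 366
  (5, 18/7) → P = 2363/7

At the optimal vertex, 6x_1 + 4x_2 = 44 and 4x_1 + 7x_2 = 38.
Solving simultaneously gives x_1 = 6, x_2 = 2.

x_1 = 6, x_2 = 2, maximum P = 366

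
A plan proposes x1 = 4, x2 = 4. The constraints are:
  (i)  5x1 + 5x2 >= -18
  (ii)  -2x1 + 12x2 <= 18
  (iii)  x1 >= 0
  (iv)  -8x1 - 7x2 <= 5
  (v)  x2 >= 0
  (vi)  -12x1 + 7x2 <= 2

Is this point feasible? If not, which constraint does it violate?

Constraint (ii): -2x1 + 12x2 = 40, which is not ≤ 18. All other constraints are satisfied.

not feasible — violates (ii)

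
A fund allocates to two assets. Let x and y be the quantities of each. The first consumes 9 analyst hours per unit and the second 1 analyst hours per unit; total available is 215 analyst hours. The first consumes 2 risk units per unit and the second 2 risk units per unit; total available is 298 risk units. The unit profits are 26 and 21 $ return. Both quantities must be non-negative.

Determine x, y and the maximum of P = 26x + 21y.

x = 33/4, y = 563/4, maximum P = 12681/4

Vertices and P = 26x + 21y:
  (0, 0) → P = 0
  (0, 149) → P = 3129
  (215/9, 0) → P = 5590/9
  (33/4, 563/4) → P = 12681/4

At the optimal vertex, 9x + y = 215 and 2x + 2y = 298.
Solving simultaneously gives x = 33/4, y = 563/4.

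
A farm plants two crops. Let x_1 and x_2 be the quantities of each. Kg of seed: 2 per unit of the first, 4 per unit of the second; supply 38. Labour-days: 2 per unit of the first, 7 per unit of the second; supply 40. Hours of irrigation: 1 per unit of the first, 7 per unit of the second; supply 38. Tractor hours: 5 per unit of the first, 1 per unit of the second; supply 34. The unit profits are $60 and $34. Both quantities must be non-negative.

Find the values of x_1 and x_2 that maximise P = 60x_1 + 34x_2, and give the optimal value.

x_1 = 6, x_2 = 4, maximum P = 496

Feasible corners and P = 60x_1 + 34x_2:
  (0, 0) → P = 0
  (0, 38/7) → P = 1292/7
  (34/5, 0) → P = 408
  (2, 36/7) → P = 2064/7
  (6, 4) → P = 496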